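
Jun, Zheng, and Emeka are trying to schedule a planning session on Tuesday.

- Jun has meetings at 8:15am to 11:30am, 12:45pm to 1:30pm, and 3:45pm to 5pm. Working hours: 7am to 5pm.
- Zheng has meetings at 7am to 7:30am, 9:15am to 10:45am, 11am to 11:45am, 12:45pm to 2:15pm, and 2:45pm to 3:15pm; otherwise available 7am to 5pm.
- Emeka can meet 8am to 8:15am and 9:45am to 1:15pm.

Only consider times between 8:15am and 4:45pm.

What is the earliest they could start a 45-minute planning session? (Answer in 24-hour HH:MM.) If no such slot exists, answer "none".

Jun free within 07:00–17:00: 07:00–08:15, 11:30–12:45, 13:30–15:45.
Zheng free within 07:00–17:00: 07:30–09:15, 10:45–11:00, 11:45–12:45, 14:15–14:45, 15:15–17:00.
Jun ∩ Zheng: 07:30–08:15, 11:45–12:45, 14:15–14:45, 15:15–15:45.
Jun ∩ Zheng ∩ Emeka: 08:00–08:15, 11:45–12:45.
Restricted to 08:15–16:45: 11:45–12:45.
Windows ≥ 45 min: 11:45–12:45.
Earliest such window starts at 11:45.

11:45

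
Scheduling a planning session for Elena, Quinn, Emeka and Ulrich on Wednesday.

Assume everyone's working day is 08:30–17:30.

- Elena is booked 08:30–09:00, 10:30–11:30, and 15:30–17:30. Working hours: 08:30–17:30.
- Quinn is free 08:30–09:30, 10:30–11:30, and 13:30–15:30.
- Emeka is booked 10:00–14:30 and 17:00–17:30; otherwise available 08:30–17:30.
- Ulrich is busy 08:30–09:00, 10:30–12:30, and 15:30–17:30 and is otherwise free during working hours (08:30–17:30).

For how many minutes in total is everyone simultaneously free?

90 minutes

Elena free within 08:30–17:30: 09:00–10:30, 11:30–15:30.
Emeka free within 08:30–17:30: 08:30–10:00, 14:30–17:00.
Ulrich free within 08:30–17:30: 09:00–10:30, 12:30–15:30.
Elena ∩ Quinn: 09:00–09:30, 13:30–15:30.
Elena ∩ Quinn ∩ Emeka: 09:00–09:30, 14:30–15:30.
Elena ∩ Quinn ∩ Emeka ∩ Ulrich: 09:00–09:30, 14:30–15:30.
Total common minutes: 30 + 60 = 90.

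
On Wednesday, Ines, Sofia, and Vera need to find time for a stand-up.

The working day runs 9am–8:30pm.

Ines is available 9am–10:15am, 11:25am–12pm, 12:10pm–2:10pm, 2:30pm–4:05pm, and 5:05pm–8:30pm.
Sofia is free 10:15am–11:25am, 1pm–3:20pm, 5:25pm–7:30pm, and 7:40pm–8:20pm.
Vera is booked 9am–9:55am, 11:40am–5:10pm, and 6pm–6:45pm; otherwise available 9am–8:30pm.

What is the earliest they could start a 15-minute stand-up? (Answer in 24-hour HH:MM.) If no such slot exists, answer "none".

17:25

Vera free within 09:00–20:30: 09:55–11:40, 17:10–18:00, 18:45–20:30.
Ines ∩ Sofia: 13:00–14:10, 14:30–15:20, 17:25–19:30, 19:40–20:20.
Ines ∩ Sofia ∩ Vera: 17:25–18:00, 18:45–19:30, 19:40–20:20.
Windows ≥ 15 min: 17:25–18:00, 18:45–19:30, 19:40–20:20.
Earliest such window starts at 17:25.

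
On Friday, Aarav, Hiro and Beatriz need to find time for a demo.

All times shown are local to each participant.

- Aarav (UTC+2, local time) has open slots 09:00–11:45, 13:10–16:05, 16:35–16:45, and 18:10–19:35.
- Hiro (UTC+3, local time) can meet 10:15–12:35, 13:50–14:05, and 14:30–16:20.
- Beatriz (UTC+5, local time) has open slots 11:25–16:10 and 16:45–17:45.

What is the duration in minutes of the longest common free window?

140 minutes

Aarav → UTC: 07:00–09:45, 11:10–14:05, 14:35–14:45, 16:10–17:35.
Hiro → UTC: 07:15–09:35, 10:50–11:05, 11:30–13:20.
Beatriz → UTC: 06:25–11:10, 11:45–12:45.
Aarav ∩ Hiro: 07:15–09:35, 11:30–13:20.
Aarav ∩ Hiro ∩ Beatriz: 07:15–09:35, 11:45–12:45.
Common window lengths: 140, 60 min; longest is 140.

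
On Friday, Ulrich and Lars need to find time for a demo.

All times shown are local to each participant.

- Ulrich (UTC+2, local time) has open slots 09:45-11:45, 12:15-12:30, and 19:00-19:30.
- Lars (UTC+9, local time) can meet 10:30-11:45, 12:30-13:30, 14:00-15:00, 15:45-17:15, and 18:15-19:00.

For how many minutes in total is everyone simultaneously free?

60 minutes

Ulrich → UTC: 07:45–09:45, 10:15–10:30, 17:00–17:30.
Lars → UTC: 01:30–02:45, 03:30–04:30, 05:00–06:00, 06:45–08:15, 09:15–10:00.
Ulrich ∩ Lars: 07:45–08:15, 09:15–09:45.
Total common minutes: 30 + 30 = 60.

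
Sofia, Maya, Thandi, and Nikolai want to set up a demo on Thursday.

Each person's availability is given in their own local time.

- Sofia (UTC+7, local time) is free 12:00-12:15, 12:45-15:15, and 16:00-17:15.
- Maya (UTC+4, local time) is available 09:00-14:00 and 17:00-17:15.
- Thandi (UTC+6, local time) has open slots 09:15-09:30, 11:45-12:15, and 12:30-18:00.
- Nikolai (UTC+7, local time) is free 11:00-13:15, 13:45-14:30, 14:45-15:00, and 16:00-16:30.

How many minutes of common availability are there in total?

Sofia → UTC: 05:00–05:15, 05:45–08:15, 09:00–10:15.
Maya → UTC: 05:00–10:00, 13:00–13:15.
Thandi → UTC: 03:15–03:30, 05:45–06:15, 06:30–12:00.
Nikolai → UTC: 04:00–06:15, 06:45–07:30, 07:45–08:00, 09:00–09:30.
Sofia ∩ Maya: 05:00–05:15, 05:45–08:15, 09:00–10:00.
Sofia ∩ Maya ∩ Thandi: 05:45–06:15, 06:30–08:15, 09:00–10:00.
Sofia ∩ Maya ∩ Thandi ∩ Nikolai: 05:45–06:15, 06:45–07:30, 07:45–08:00, 09:00–09:30.
Total common minutes: 30 + 45 + 15 + 30 = 120.

120 minutes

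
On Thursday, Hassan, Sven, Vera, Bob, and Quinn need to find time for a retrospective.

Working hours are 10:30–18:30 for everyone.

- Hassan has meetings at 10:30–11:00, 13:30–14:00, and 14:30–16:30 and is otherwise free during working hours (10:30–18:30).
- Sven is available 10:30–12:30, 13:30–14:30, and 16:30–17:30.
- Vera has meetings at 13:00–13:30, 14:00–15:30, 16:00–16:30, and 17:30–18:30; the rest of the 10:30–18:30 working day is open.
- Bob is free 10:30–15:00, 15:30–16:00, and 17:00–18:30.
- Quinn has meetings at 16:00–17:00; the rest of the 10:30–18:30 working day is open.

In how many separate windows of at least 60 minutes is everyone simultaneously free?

1

Hassan free within 10:30–18:30: 11:00–13:30, 14:00–14:30, 16:30–18:30.
Vera free within 10:30–18:30: 10:30–13:00, 13:30–14:00, 15:30–16:00, 16:30–17:30.
Quinn free within 10:30–18:30: 10:30–16:00, 17:00–18:30.
Hassan ∩ Sven: 11:00–12:30, 14:00–14:30, 16:30–17:30.
Hassan ∩ Sven ∩ Vera: 11:00–12:30, 16:30–17:30.
Hassan ∩ Sven ∩ Vera ∩ Bob: 11:00–12:30, 17:00–17:30.
Hassan ∩ Sven ∩ Vera ∩ Bob ∩ Quinn: 11:00–12:30, 17:00–17:30.
Windows ≥ 60 min: 11:00–12:30.
That's 1 window.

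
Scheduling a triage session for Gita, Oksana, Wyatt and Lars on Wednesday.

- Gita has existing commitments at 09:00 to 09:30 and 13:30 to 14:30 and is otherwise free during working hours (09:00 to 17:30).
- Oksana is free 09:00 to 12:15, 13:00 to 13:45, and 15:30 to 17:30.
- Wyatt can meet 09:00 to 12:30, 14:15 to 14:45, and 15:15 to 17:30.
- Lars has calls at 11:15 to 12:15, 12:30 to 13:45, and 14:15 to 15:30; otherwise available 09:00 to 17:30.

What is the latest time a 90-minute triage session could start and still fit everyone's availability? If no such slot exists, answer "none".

Gita free within 09:00–17:30: 09:30–13:30, 14:30–17:30.
Lars free within 09:00–17:30: 09:00–11:15, 12:15–12:30, 13:45–14:15, 15:30–17:30.
Gita ∩ Oksana: 09:30–12:15, 13:00–13:30, 15:30–17:30.
Gita ∩ Oksana ∩ Wyatt: 09:30–12:15, 15:30–17:30.
Gita ∩ Oksana ∩ Wyatt ∩ Lars: 09:30–11:15, 15:30–17:30.
Windows ≥ 90 min: 09:30–11:15, 15:30–17:30.
Latest start in the last window 15:30–17:30 is 17:30 − 90 min = 16:00.

16:00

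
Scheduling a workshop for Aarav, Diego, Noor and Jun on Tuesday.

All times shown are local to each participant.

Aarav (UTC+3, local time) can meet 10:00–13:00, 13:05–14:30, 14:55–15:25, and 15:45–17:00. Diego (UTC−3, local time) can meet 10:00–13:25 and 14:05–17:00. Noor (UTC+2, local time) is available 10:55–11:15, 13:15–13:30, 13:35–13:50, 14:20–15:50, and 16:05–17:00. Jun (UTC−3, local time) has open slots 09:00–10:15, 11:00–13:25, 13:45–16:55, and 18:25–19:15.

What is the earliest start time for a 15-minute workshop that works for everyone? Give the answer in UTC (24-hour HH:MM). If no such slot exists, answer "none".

Aarav → UTC: 07:00–10:00, 10:05–11:30, 11:55–12:25, 12:45–14:00.
Diego → UTC: 13:00–16:25, 17:05–20:00.
Noor → UTC: 08:55–09:15, 11:15–11:30, 11:35–11:50, 12:20–13:50, 14:05–15:00.
Jun → UTC: 12:00–13:15, 14:00–16:25, 16:45–19:55, 21:25–22:15.
Aarav ∩ Diego: 13:00–14:00.
Aarav ∩ Diego ∩ Noor: 13:00–13:50.
Aarav ∩ Diego ∩ Noor ∩ Jun: 13:00–13:15.
Windows ≥ 15 min: 13:00–13:15.
Earliest such window starts at 13:00.

13:00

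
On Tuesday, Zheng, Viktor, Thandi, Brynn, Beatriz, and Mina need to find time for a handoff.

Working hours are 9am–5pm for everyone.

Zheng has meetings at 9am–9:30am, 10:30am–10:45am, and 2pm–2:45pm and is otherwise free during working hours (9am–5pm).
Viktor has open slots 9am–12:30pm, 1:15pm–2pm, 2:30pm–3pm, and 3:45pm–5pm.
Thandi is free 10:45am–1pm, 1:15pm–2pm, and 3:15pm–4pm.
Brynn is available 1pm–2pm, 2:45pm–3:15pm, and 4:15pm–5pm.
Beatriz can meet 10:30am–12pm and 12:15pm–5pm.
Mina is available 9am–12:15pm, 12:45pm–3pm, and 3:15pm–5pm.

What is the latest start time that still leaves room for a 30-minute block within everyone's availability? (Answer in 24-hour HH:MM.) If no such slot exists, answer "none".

Zheng free within 09:00–17:00: 09:30–10:30, 10:45–14:00, 14:45–17:00.
Zheng ∩ Viktor: 09:30–10:30, 10:45–12:30, 13:15–14:00, 14:45–15:00, 15:45–17:00.
Zheng ∩ Viktor ∩ Thandi: 10:45–12:30, 13:15–14:00, 15:45–16:00.
Zheng ∩ Viktor ∩ Thandi ∩ Brynn: 13:15–14:00.
Zheng ∩ Viktor ∩ Thandi ∩ Brynn ∩ Beatriz: 13:15–14:00.
Zheng ∩ Viktor ∩ Thandi ∩ Brynn ∩ Beatriz ∩ Mina: 13:15–14:00.
Windows ≥ 30 min: 13:15–14:00.
Latest start in the last window 13:15–14:00 is 14:00 − 30 min = 13:30.

13:30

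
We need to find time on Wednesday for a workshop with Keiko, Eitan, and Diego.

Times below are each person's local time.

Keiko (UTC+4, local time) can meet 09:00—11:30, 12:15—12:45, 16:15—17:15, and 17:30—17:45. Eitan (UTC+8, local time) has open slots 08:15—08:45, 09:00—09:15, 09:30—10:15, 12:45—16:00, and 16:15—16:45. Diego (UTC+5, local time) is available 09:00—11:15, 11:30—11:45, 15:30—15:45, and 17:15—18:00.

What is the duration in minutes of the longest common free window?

75 minutes

Keiko → UTC: 05:00–07:30, 08:15–08:45, 12:15–13:15, 13:30–13:45.
Eitan → UTC: 00:15–00:45, 01:00–01:15, 01:30–02:15, 04:45–08:00, 08:15–08:45.
Diego → UTC: 04:00–06:15, 06:30–06:45, 10:30–10:45, 12:15–13:00.
Keiko ∩ Eitan: 05:00–07:30, 08:15–08:45.
Keiko ∩ Eitan ∩ Diego: 05:00–06:15, 06:30–06:45.
Common window lengths: 75, 15 min; longest is 75.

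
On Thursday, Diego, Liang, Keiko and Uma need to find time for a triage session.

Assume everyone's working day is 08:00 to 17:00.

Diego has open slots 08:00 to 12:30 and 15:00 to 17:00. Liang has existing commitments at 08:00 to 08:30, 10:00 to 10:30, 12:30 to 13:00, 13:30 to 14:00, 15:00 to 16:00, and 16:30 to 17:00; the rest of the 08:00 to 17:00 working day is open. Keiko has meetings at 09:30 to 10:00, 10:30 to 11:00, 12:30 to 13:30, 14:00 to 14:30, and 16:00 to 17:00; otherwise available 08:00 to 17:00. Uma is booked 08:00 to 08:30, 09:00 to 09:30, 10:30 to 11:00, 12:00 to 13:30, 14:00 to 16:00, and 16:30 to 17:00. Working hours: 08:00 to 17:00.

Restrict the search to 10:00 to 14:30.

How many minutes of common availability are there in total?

60 minutes

Liang free within 08:00–17:00: 08:30–10:00, 10:30–12:30, 13:00–13:30, 14:00–15:00, 16:00–16:30.
Keiko free within 08:00–17:00: 08:00–09:30, 10:00–10:30, 11:00–12:30, 13:30–14:00, 14:30–16:00.
Uma free within 08:00–17:00: 08:30–09:00, 09:30–10:30, 11:00–12:00, 13:30–14:00, 16:00–16:30.
Diego ∩ Liang: 08:30–10:00, 10:30–12:30, 16:00–16:30.
Diego ∩ Liang ∩ Keiko: 08:30–09:30, 11:00–12:30.
Diego ∩ Liang ∩ Keiko ∩ Uma: 08:30–09:00, 11:00–12:00.
Restricted to 10:00–14:30: 11:00–12:00.
Total common minutes: 60.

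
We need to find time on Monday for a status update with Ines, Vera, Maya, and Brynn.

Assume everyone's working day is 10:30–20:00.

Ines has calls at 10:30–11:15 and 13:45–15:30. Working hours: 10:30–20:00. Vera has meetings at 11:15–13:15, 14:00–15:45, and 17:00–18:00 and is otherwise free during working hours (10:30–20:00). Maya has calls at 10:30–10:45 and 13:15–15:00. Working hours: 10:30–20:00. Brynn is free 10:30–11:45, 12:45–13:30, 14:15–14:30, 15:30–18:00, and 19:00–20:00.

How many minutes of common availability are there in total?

135 minutes

Ines free within 10:30–20:00: 11:15–13:45, 15:30–20:00.
Vera free within 10:30–20:00: 10:30–11:15, 13:15–14:00, 15:45–17:00, 18:00–20:00.
Maya free within 10:30–20:00: 10:45–13:15, 15:00–20:00.
Ines ∩ Vera: 13:15–13:45, 15:45–17:00, 18:00–20:00.
Ines ∩ Vera ∩ Maya: 15:45–17:00, 18:00–20:00.
Ines ∩ Vera ∩ Maya ∩ Brynn: 15:45–17:00, 19:00–20:00.
Total common minutes: 75 + 60 = 135.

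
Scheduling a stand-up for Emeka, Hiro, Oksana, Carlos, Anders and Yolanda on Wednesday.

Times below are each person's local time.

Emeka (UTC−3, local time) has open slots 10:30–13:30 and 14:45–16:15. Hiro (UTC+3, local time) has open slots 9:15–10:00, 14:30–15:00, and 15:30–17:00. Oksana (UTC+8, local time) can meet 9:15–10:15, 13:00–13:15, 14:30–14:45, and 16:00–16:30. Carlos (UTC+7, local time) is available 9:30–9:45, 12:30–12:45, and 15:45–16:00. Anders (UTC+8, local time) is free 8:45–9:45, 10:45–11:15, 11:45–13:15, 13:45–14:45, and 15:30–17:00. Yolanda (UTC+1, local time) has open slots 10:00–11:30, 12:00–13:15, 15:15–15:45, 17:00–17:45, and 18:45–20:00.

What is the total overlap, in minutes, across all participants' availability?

Emeka → UTC: 13:30–16:30, 17:45–19:15.
Hiro → UTC: 06:15–07:00, 11:30–12:00, 12:30–14:00.
Oksana → UTC: 01:15–02:15, 05:00–05:15, 06:30–06:45, 08:00–08:30.
Carlos → UTC: 02:30–02:45, 05:30–05:45, 08:45–09:00.
Anders → UTC: 00:45–01:45, 02:45–03:15, 03:45–05:15, 05:45–06:45, 07:30–09:00.
Yolanda → UTC: 09:00–10:30, 11:00–12:15, 14:15–14:45, 16:00–16:45, 17:45–19:00.
Emeka ∩ Hiro: 13:30–14:00.
Emeka ∩ Hiro ∩ Oksana: (none).
Emeka ∩ Hiro ∩ Oksana ∩ Carlos: (none).
Emeka ∩ Hiro ∩ Oksana ∩ Carlos ∩ Anders: (none).
Emeka ∩ Hiro ∩ Oksana ∩ Carlos ∩ Anders ∩ Yolanda: (none).
Total common minutes: 0.

0 minutes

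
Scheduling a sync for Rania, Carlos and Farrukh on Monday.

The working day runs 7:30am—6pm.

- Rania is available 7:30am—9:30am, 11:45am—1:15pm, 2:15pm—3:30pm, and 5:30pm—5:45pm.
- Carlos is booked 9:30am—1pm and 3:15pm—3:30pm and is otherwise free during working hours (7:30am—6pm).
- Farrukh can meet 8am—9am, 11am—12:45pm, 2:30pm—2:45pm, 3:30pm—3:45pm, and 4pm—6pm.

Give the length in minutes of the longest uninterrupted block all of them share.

Carlos free within 07:30–18:00: 07:30–09:30, 13:00–15:15, 15:30–18:00.
Rania ∩ Carlos: 07:30–09:30, 13:00–13:15, 14:15–15:15, 17:30–17:45.
Rania ∩ Carlos ∩ Farrukh: 08:00–09:00, 14:30–14:45, 17:30–17:45.
Common window lengths: 60, 15, 15 min; longest is 60.

60 minutes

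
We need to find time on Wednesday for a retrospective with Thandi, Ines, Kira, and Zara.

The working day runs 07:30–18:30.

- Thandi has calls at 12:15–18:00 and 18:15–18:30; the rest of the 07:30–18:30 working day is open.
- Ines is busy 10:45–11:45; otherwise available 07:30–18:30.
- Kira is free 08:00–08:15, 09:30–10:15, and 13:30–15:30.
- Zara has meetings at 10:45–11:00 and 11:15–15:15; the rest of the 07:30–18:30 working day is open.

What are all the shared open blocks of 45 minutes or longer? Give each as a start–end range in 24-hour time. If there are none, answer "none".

Thandi free within 07:30–18:30: 07:30–12:15, 18:00–18:15.
Ines free within 07:30–18:30: 07:30–10:45, 11:45–18:30.
Zara free within 07:30–18:30: 07:30–10:45, 11:00–11:15, 15:15–18:30.
Thandi ∩ Ines: 07:30–10:45, 11:45–12:15, 18:00–18:15.
Thandi ∩ Ines ∩ Kira: 08:00–08:15, 09:30–10:15.
Thandi ∩ Ines ∩ Kira ∩ Zara: 08:00–08:15, 09:30–10:15.
Windows ≥ 45 min: 09:30–10:15.

09:30–10:15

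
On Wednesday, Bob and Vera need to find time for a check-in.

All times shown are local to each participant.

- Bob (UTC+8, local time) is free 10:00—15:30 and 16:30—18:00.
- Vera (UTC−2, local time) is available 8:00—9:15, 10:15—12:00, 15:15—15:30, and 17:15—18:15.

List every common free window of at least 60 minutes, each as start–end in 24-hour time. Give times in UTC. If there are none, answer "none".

none

Bob → UTC: 02:00–07:30, 08:30–10:00.
Vera → UTC: 10:00–11:15, 12:15–14:00, 17:15–17:30, 19:15–20:15.
Bob ∩ Vera: (none).
Windows ≥ 60 min: (none).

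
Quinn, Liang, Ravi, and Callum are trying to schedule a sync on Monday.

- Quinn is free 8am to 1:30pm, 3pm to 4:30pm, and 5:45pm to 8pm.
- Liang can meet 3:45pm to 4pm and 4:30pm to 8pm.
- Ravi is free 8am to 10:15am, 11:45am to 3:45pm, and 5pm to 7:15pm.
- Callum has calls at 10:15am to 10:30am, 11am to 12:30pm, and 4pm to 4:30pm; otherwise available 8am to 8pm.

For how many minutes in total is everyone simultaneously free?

90 minutes

Callum free within 08:00–20:00: 08:00–10:15, 10:30–11:00, 12:30–16:00, 16:30–20:00.
Quinn ∩ Liang: 15:45–16:00, 17:45–20:00.
Quinn ∩ Liang ∩ Ravi: 17:45–19:15.
Quinn ∩ Liang ∩ Ravi ∩ Callum: 17:45–19:15.
Total common minutes: 90.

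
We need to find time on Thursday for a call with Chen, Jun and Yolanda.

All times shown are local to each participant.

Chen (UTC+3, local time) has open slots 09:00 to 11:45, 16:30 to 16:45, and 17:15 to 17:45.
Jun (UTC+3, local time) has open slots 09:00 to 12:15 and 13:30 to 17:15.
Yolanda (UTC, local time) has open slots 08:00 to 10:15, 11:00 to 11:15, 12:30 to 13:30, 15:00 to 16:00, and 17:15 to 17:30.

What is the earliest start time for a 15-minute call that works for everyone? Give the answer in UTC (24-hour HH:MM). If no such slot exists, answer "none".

08:00

Chen → UTC: 06:00–08:45, 13:30–13:45, 14:15–14:45.
Jun → UTC: 06:00–09:15, 10:30–14:15.
Yolanda → UTC: 08:00–10:15, 11:00–11:15, 12:30–13:30, 15:00–16:00, 17:15–17:30.
Chen ∩ Jun: 06:00–08:45, 13:30–13:45.
Chen ∩ Jun ∩ Yolanda: 08:00–08:45.
Windows ≥ 15 min: 08:00–08:45.
Earliest such window starts at 08:00.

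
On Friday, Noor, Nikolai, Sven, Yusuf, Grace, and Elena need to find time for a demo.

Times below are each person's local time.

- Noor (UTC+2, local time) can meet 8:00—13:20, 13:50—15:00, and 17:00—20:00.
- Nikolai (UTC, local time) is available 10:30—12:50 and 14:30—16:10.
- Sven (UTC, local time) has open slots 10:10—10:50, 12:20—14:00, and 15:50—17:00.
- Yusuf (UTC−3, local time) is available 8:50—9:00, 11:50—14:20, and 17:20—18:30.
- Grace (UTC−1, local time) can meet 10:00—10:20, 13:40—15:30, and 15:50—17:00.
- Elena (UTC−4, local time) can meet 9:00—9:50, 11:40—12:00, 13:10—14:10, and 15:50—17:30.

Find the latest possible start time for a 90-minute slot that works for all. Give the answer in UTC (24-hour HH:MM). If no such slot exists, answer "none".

Noor → UTC: 06:00–11:20, 11:50–13:00, 15:00–18:00.
Nikolai → UTC: 10:30–12:50, 14:30–16:10.
Sven → UTC: 10:10–10:50, 12:20–14:00, 15:50–17:00.
Yusuf → UTC: 11:50–12:00, 14:50–17:20, 20:20–21:30.
Grace → UTC: 11:00–11:20, 14:40–16:30, 16:50–18:00.
Elena → UTC: 13:00–13:50, 15:40–16:00, 17:10–18:10, 19:50–21:30.
Noor ∩ Nikolai: 10:30–11:20, 11:50–12:50, 15:00–16:10.
Noor ∩ Nikolai ∩ Sven: 10:30–10:50, 12:20–12:50, 15:50–16:10.
Noor ∩ Nikolai ∩ Sven ∩ Yusuf: 15:50–16:10.
Noor ∩ Nikolai ∩ Sven ∩ Yusuf ∩ Grace: 15:50–16:10.
Noor ∩ Nikolai ∩ Sven ∩ Yusuf ∩ Grace ∩ Elena: 15:50–16:00.
Windows ≥ 90 min: (none).

none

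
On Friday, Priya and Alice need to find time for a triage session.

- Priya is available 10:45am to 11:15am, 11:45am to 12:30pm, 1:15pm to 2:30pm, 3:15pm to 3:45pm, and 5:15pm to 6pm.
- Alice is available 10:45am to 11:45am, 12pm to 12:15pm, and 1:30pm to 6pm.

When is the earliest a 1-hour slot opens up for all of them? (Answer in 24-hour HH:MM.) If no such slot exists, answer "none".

13:30

Priya ∩ Alice: 10:45–11:15, 12:00–12:15, 13:30–14:30, 15:15–15:45, 17:15–18:00.
Windows ≥ 60 min: 13:30–14:30.
Earliest such window starts at 13:30.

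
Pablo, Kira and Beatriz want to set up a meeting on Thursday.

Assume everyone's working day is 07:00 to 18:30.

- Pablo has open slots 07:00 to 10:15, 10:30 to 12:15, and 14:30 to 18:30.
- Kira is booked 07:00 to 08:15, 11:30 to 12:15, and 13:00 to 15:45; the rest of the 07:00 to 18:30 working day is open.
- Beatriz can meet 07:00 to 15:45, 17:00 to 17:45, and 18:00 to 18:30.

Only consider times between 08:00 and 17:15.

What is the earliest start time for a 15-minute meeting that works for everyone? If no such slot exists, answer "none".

Kira free within 07:00–18:30: 08:15–11:30, 12:15–13:00, 15:45–18:30.
Pablo ∩ Kira: 08:15–10:15, 10:30–11:30, 15:45–18:30.
Pablo ∩ Kira ∩ Beatriz: 08:15–10:15, 10:30–11:30, 17:00–17:45, 18:00–18:30.
Restricted to 08:00–17:15: 08:15–10:15, 10:30–11:30, 17:00–17:15.
Windows ≥ 15 min: 08:15–10:15, 10:30–11:30, 17:00–17:15.
Earliest such window starts at 08:15.

08:15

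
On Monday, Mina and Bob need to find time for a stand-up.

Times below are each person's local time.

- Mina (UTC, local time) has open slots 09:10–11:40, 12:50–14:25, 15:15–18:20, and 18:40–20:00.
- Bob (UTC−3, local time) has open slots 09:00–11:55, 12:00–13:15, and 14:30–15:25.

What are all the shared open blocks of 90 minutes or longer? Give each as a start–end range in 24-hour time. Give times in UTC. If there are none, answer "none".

Mina → UTC: 09:10–11:40, 12:50–14:25, 15:15–18:20, 18:40–20:00.
Bob → UTC: 12:00–14:55, 15:00–16:15, 17:30–18:25.
Mina ∩ Bob: 12:50–14:25, 15:15–16:15, 17:30–18:20.
Windows ≥ 90 min: 12:50–14:25.

12:50–14:25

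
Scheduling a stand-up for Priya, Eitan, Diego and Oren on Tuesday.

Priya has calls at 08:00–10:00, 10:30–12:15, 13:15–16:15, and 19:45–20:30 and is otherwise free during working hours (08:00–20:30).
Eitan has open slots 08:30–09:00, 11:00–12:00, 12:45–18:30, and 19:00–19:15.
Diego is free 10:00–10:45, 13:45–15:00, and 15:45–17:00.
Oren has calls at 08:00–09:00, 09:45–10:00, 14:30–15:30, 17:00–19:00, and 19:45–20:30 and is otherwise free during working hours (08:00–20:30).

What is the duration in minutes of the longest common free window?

45 minutes

Priya free within 08:00–20:30: 10:00–10:30, 12:15–13:15, 16:15–19:45.
Oren free within 08:00–20:30: 09:00–09:45, 10:00–14:30, 15:30–17:00, 19:00–19:45.
Priya ∩ Eitan: 12:45–13:15, 16:15–18:30, 19:00–19:15.
Priya ∩ Eitan ∩ Diego: 16:15–17:00.
Priya ∩ Eitan ∩ Diego ∩ Oren: 16:15–17:00.
Single common window of 45 minutes.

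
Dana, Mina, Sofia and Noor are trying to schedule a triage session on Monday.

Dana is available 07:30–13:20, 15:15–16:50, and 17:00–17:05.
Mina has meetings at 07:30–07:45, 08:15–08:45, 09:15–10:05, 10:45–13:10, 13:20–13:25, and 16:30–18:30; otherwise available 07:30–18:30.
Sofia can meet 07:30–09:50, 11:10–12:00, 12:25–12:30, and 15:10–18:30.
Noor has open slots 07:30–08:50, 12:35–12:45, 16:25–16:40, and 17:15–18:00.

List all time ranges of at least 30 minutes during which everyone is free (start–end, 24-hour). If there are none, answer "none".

07:45–08:15

Mina free within 07:30–18:30: 07:45–08:15, 08:45–09:15, 10:05–10:45, 13:10–13:20, 13:25–16:30.
Dana ∩ Mina: 07:45–08:15, 08:45–09:15, 10:05–10:45, 13:10–13:20, 15:15–16:30.
Dana ∩ Mina ∩ Sofia: 07:45–08:15, 08:45–09:15, 15:15–16:30.
Dana ∩ Mina ∩ Sofia ∩ Noor: 07:45–08:15, 08:45–08:50, 16:25–16:30.
Windows ≥ 30 min: 07:45–08:15.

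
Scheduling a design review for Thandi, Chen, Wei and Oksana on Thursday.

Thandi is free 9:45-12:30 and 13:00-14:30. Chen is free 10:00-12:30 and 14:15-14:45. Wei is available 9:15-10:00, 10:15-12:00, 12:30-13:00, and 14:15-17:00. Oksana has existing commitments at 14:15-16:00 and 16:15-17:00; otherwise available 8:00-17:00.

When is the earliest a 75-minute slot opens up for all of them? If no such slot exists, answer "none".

Oksana free within 08:00–17:00: 08:00–14:15, 16:00–16:15.
Thandi ∩ Chen: 10:00–12:30, 14:15–14:30.
Thandi ∩ Chen ∩ Wei: 10:15–12:00, 14:15–14:30.
Thandi ∩ Chen ∩ Wei ∩ Oksana: 10:15–12:00.
Windows ≥ 75 min: 10:15–12:00.
Earliest such window starts at 10:15.

10:15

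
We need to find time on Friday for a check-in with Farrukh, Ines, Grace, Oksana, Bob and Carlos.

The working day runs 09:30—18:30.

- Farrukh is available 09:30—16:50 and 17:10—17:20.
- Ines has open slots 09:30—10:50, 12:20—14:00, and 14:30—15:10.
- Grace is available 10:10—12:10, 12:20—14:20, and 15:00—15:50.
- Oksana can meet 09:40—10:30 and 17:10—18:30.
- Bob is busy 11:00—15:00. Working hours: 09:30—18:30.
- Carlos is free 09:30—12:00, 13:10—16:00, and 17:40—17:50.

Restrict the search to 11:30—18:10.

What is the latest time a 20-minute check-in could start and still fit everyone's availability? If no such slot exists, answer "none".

Bob free within 09:30–18:30: 09:30–11:00, 15:00–18:30.
Farrukh ∩ Ines: 09:30–10:50, 12:20–14:00, 14:30–15:10.
Farrukh ∩ Ines ∩ Grace: 10:10–10:50, 12:20–14:00, 15:00–15:10.
Farrukh ∩ Ines ∩ Grace ∩ Oksana: 10:10–10:30.
Farrukh ∩ Ines ∩ Grace ∩ Oksana ∩ Bob: 10:10–10:30.
Farrukh ∩ Ines ∩ Grace ∩ Oksana ∩ Bob ∩ Carlos: 10:10–10:30.
Restricted to 11:30–18:10: (none).
Windows ≥ 20 min: (none).

none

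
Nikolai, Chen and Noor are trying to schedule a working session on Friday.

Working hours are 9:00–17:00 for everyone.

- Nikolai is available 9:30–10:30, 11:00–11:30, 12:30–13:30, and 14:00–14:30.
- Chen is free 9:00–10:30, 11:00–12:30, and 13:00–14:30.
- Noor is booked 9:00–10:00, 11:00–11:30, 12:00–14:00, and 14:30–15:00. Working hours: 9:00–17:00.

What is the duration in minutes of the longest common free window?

30 minutes

Noor free within 09:00–17:00: 10:00–11:00, 11:30–12:00, 14:00–14:30, 15:00–17:00.
Nikolai ∩ Chen: 09:30–10:30, 11:00–11:30, 13:00–13:30, 14:00–14:30.
Nikolai ∩ Chen ∩ Noor: 10:00–10:30, 14:00–14:30.
Common window lengths: 30, 30 min; longest is 30.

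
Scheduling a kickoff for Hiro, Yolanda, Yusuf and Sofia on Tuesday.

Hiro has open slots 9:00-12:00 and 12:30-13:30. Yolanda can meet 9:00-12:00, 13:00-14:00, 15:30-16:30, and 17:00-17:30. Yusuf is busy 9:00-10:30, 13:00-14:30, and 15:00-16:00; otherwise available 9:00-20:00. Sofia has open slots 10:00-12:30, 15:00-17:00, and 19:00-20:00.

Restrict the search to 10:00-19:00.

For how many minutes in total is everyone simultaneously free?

Yusuf free within 09:00–20:00: 10:30–13:00, 14:30–15:00, 16:00–20:00.
Hiro ∩ Yolanda: 09:00–12:00, 13:00–13:30.
Hiro ∩ Yolanda ∩ Yusuf: 10:30–12:00.
Hiro ∩ Yolanda ∩ Yusuf ∩ Sofia: 10:30–12:00.
Restricted to 10:00–19:00: 10:30–12:00.
Total common minutes: 90.

90 minutes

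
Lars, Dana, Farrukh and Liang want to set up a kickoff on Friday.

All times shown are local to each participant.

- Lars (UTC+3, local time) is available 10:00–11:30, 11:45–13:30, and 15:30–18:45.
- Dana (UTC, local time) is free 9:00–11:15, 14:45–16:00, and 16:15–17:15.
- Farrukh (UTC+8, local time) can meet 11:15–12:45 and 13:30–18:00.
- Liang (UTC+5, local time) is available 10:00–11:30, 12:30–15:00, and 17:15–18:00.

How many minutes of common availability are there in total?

60 minutes

Lars → UTC: 07:00–08:30, 08:45–10:30, 12:30–15:45.
Dana → UTC: 09:00–11:15, 14:45–16:00, 16:15–17:15.
Farrukh → UTC: 03:15–04:45, 05:30–10:00.
Liang → UTC: 05:00–06:30, 07:30–10:00, 12:15–13:00.
Lars ∩ Dana: 09:00–10:30, 14:45–15:45.
Lars ∩ Dana ∩ Farrukh: 09:00–10:00.
Lars ∩ Dana ∩ Farrukh ∩ Liang: 09:00–10:00.
Total common minutes: 60.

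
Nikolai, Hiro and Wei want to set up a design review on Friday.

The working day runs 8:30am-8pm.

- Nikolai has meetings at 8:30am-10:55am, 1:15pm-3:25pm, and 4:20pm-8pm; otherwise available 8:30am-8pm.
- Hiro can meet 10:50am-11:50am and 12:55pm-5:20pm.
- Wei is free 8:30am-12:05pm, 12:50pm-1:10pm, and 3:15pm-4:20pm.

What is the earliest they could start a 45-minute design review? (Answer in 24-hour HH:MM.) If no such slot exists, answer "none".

10:55

Nikolai free within 08:30–20:00: 10:55–13:15, 15:25–16:20.
Nikolai ∩ Hiro: 10:55–11:50, 12:55–13:15, 15:25–16:20.
Nikolai ∩ Hiro ∩ Wei: 10:55–11:50, 12:55–13:10, 15:25–16:20.
Windows ≥ 45 min: 10:55–11:50, 15:25–16:20.
Earliest such window starts at 10:55.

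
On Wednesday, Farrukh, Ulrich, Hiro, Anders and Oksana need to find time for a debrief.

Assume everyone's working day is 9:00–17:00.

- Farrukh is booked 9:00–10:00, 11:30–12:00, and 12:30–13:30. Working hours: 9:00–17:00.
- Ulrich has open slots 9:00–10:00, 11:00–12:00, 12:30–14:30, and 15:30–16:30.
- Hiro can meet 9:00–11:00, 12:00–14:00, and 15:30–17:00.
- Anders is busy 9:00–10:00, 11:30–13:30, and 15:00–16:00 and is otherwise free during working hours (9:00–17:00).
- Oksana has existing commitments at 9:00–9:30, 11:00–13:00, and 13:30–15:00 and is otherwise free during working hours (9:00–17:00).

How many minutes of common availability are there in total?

30 minutes

Farrukh free within 09:00–17:00: 10:00–11:30, 12:00–12:30, 13:30–17:00.
Anders free within 09:00–17:00: 10:00–11:30, 13:30–15:00, 16:00–17:00.
Oksana free within 09:00–17:00: 09:30–11:00, 13:00–13:30, 15:00–17:00.
Farrukh ∩ Ulrich: 11:00–11:30, 13:30–14:30, 15:30–16:30.
Farrukh ∩ Ulrich ∩ Hiro: 13:30–14:00, 15:30–16:30.
Farrukh ∩ Ulrich ∩ Hiro ∩ Anders: 13:30–14:00, 16:00–16:30.
Farrukh ∩ Ulrich ∩ Hiro ∩ Anders ∩ Oksana: 16:00–16:30.
Total common minutes: 30.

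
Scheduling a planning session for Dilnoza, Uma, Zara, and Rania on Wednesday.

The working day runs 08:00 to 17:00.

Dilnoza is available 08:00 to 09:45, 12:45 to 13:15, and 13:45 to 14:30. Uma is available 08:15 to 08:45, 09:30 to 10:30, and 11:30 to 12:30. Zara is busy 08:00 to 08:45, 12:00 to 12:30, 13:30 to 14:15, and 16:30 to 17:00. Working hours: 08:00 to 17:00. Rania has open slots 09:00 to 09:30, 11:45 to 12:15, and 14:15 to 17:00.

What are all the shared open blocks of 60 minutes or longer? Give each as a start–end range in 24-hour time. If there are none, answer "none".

Zara free within 08:00–17:00: 08:45–12:00, 12:30–13:30, 14:15–16:30.
Dilnoza ∩ Uma: 08:15–08:45, 09:30–09:45.
Dilnoza ∩ Uma ∩ Zara: 09:30–09:45.
Dilnoza ∩ Uma ∩ Zara ∩ Rania: (none).
Windows ≥ 60 min: (none).

none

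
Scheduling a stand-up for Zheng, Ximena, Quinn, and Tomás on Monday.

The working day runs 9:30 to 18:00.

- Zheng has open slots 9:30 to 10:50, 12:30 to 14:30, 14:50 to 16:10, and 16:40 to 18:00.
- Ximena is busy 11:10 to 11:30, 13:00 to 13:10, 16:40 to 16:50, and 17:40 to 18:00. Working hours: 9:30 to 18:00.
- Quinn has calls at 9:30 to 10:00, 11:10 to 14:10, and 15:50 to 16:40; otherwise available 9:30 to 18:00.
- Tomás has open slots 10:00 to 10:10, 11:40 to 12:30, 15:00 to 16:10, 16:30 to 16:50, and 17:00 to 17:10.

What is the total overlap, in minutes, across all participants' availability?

70 minutes

Ximena free within 09:30–18:00: 09:30–11:10, 11:30–13:00, 13:10–16:40, 16:50–17:40.
Quinn free within 09:30–18:00: 10:00–11:10, 14:10–15:50, 16:40–18:00.
Zheng ∩ Ximena: 09:30–10:50, 12:30–13:00, 13:10–14:30, 14:50–16:10, 16:50–17:40.
Zheng ∩ Ximena ∩ Quinn: 10:00–10:50, 14:10–14:30, 14:50–15:50, 16:50–17:40.
Zheng ∩ Ximena ∩ Quinn ∩ Tomás: 10:00–10:10, 15:00–15:50, 17:00–17:10.
Total common minutes: 10 + 50 + 10 = 70.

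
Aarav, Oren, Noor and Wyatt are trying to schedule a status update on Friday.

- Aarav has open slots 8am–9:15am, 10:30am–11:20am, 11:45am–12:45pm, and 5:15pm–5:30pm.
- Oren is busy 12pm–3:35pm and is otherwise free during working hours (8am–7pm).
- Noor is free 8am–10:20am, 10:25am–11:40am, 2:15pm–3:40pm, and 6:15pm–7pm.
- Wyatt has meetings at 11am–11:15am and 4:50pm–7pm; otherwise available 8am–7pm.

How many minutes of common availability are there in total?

110 minutes

Oren free within 08:00–19:00: 08:00–12:00, 15:35–19:00.
Wyatt free within 08:00–19:00: 08:00–11:00, 11:15–16:50.
Aarav ∩ Oren: 08:00–09:15, 10:30–11:20, 11:45–12:00, 17:15–17:30.
Aarav ∩ Oren ∩ Noor: 08:00–09:15, 10:30–11:20.
Aarav ∩ Oren ∩ Noor ∩ Wyatt: 08:00–09:15, 10:30–11:00, 11:15–11:20.
Total common minutes: 75 + 30 + 5 = 110.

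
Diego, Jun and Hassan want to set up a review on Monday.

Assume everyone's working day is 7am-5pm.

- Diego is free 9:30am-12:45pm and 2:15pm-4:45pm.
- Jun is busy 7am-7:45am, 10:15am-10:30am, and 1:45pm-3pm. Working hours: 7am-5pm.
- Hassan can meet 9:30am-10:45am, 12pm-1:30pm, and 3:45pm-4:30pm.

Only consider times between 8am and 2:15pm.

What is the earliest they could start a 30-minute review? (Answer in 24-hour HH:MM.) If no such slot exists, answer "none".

09:30

Jun free within 07:00–17:00: 07:45–10:15, 10:30–13:45, 15:00–17:00.
Diego ∩ Jun: 09:30–10:15, 10:30–12:45, 15:00–16:45.
Diego ∩ Jun ∩ Hassan: 09:30–10:15, 10:30–10:45, 12:00–12:45, 15:45–16:30.
Restricted to 08:00–14:15: 09:30–10:15, 10:30–10:45, 12:00–12:45.
Windows ≥ 30 min: 09:30–10:15, 12:00–12:45.
Earliest such window starts at 09:30.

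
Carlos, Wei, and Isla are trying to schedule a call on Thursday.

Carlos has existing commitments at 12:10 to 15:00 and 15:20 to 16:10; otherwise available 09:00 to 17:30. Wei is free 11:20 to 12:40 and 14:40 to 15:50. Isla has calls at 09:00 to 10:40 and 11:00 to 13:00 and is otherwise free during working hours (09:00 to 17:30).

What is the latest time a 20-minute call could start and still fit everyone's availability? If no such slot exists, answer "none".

Carlos free within 09:00–17:30: 09:00–12:10, 15:00–15:20, 16:10–17:30.
Isla free within 09:00–17:30: 10:40–11:00, 13:00–17:30.
Carlos ∩ Wei: 11:20–12:10, 15:00–15:20.
Carlos ∩ Wei ∩ Isla: 15:00–15:20.
Windows ≥ 20 min: 15:00–15:20.
Latest start in the last window 15:00–15:20 is 15:20 − 20 min = 15:00.

15:00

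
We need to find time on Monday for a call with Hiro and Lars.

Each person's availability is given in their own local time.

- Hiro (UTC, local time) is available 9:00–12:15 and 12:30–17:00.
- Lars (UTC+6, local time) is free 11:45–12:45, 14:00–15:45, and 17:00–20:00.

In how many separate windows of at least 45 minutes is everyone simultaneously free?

3

Hiro → UTC: 09:00–12:15, 12:30–17:00.
Lars → UTC: 05:45–06:45, 08:00–09:45, 11:00–14:00.
Hiro ∩ Lars: 09:00–09:45, 11:00–12:15, 12:30–14:00.
Windows ≥ 45 min: 09:00–09:45, 11:00–12:15, 12:30–14:00.
That's 3 windows.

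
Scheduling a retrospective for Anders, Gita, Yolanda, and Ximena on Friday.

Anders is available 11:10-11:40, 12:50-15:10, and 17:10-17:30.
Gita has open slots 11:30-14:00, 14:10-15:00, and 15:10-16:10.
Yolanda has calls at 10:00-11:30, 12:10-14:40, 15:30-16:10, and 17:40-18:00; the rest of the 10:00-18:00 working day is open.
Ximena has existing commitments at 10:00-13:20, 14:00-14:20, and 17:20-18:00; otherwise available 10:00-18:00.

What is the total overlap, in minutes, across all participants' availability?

20 minutes

Yolanda free within 10:00–18:00: 11:30–12:10, 14:40–15:30, 16:10–17:40.
Ximena free within 10:00–18:00: 13:20–14:00, 14:20–17:20.
Anders ∩ Gita: 11:30–11:40, 12:50–14:00, 14:10–15:00.
Anders ∩ Gita ∩ Yolanda: 11:30–11:40, 14:40–15:00.
Anders ∩ Gita ∩ Yolanda ∩ Ximena: 14:40–15:00.
Total common minutes: 20.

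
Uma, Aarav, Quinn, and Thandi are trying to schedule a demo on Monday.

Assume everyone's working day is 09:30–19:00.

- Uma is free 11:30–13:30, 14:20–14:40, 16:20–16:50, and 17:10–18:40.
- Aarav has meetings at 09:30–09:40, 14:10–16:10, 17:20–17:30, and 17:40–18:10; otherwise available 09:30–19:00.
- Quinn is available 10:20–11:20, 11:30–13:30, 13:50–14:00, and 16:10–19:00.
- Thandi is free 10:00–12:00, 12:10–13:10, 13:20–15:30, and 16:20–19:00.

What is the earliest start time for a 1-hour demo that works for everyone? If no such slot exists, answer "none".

Aarav free within 09:30–19:00: 09:40–14:10, 16:10–17:20, 17:30–17:40, 18:10–19:00.
Uma ∩ Aarav: 11:30–13:30, 16:20–16:50, 17:10–17:20, 17:30–17:40, 18:10–18:40.
Uma ∩ Aarav ∩ Quinn: 11:30–13:30, 16:20–16:50, 17:10–17:20, 17:30–17:40, 18:10–18:40.
Uma ∩ Aarav ∩ Quinn ∩ Thandi: 11:30–12:00, 12:10–13:10, 13:20–13:30, 16:20–16:50, 17:10–17:20, 17:30–17:40, 18:10–18:40.
Windows ≥ 60 min: 12:10–13:10.
Earliest such window starts at 12:10.

12:10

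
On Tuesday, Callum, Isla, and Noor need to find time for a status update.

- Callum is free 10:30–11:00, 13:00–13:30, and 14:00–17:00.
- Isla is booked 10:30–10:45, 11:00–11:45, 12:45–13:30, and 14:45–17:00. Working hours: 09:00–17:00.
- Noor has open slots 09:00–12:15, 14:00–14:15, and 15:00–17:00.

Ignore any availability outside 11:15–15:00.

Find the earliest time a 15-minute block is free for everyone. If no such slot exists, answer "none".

Isla free within 09:00–17:00: 09:00–10:30, 10:45–11:00, 11:45–12:45, 13:30–14:45.
Callum ∩ Isla: 10:45–11:00, 14:00–14:45.
Callum ∩ Isla ∩ Noor: 10:45–11:00, 14:00–14:15.
Restricted to 11:15–15:00: 14:00–14:15.
Windows ≥ 15 min: 14:00–14:15.
Earliest such window starts at 14:00.

14:00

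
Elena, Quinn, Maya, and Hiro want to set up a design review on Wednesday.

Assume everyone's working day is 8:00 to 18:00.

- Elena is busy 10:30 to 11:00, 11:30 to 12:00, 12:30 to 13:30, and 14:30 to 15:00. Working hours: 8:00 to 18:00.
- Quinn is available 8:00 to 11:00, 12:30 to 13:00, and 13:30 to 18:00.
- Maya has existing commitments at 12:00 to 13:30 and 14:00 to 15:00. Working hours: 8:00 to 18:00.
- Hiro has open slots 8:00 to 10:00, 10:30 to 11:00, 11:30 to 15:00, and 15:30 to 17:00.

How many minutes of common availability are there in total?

240 minutes

Elena free within 08:00–18:00: 08:00–10:30, 11:00–11:30, 12:00–12:30, 13:30–14:30, 15:00–18:00.
Maya free within 08:00–18:00: 08:00–12:00, 13:30–14:00, 15:00–18:00.
Elena ∩ Quinn: 08:00–10:30, 13:30–14:30, 15:00–18:00.
Elena ∩ Quinn ∩ Maya: 08:00–10:30, 13:30–14:00, 15:00–18:00.
Elena ∩ Quinn ∩ Maya ∩ Hiro: 08:00–10:00, 13:30–14:00, 15:30–17:00.
Total common minutes: 120 + 30 + 90 = 240.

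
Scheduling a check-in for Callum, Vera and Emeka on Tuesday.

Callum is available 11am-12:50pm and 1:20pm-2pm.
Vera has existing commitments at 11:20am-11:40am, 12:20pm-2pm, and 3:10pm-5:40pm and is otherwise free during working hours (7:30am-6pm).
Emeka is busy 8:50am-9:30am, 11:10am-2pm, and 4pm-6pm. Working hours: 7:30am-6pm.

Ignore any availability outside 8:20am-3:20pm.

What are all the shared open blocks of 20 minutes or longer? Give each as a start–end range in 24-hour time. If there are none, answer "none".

none

Vera free within 07:30–18:00: 07:30–11:20, 11:40–12:20, 14:00–15:10, 17:40–18:00.
Emeka free within 07:30–18:00: 07:30–08:50, 09:30–11:10, 14:00–16:00.
Callum ∩ Vera: 11:00–11:20, 11:40–12:20.
Callum ∩ Vera ∩ Emeka: 11:00–11:10.
Restricted to 08:20–15:20: 11:00–11:10.
Windows ≥ 20 min: (none).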